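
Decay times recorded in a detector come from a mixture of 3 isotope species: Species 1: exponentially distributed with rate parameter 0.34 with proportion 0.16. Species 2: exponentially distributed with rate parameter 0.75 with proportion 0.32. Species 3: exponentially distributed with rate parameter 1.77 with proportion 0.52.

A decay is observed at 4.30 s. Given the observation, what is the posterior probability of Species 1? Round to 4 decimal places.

By Bayes' theorem, P(k | x) = P(Z=k) f_k(x) / Σ_j P(Z=j) f_j(x).
Exponential densities:
  f_1 = 0.0788026
  f_2 = 0.0298168
  f_3 = 0.000876109
Multiply by the mixture weights:
  P(Z=1)·f_1 = 0.16 × 0.0788026 = 0.0126084
  P(Z=2)·f_2 = 0.32 × 0.0298168 = 0.00954139
  P(Z=3)·f_3 = 0.52 × 0.000876109 = 0.000455576
Evidence: 0.0126084 + 0.00954139 + 0.000455576 = 0.0226054
P(Species 1 | the observation) ≈ 0.5578

0.5578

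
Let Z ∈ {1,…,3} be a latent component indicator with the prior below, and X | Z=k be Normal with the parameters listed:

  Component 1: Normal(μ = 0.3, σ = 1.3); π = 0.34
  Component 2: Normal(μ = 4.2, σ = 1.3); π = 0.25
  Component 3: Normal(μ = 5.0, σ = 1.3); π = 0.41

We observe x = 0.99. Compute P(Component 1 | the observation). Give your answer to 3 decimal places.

0.951

P(component k | x) = π_k·f_k(x) / marginal(x), where marginal(x) = Σ_j π_j·f_j(x).
Component likelihoods at x = 0.99:
  f_1 = (1/(1.3·√(2π)))·exp(−(0.99−0.3)²/(2·1.3²)) = 0.306879·exp(-0.14086) = 0.266559
  f_2 = (1/(1.3·√(2π)))·exp(−(0.99−4.2)²/(2·1.3²)) = 0.306879·exp(-3.04855) = 0.0145545
  f_3 = (1/(1.3·√(2π)))·exp(−(0.99−5.0)²/(2·1.3²)) = 0.306879·exp(-4.75743) = 0.00263538
Weight by the priors:
  π_1·f_1 = 0.34 × 0.266559 = 0.09063
  π_2·f_2 = 0.25 × 0.0145545 = 0.00363863
  π_3·f_3 = 0.41 × 0.00263538 = 0.0010805
Sum: 0.09063 + 0.00363863 + 0.0010805 = 0.0953491
So the posterior for Component 1 is 0.09063 / 0.0953491 ≈ 0.951.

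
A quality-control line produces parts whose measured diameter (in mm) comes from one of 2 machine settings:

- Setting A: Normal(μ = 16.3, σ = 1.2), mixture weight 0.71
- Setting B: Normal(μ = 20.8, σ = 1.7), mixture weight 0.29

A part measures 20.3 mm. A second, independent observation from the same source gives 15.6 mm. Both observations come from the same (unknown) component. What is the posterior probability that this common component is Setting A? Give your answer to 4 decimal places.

The responsibility of component k is π_k f_k(x) divided by Σ_j π_j f_j(x).
Since both observations come from the same component, the likelihood for component k is f_k(x₁)·f_k(x₂).
  L_A = [(1/(1.2·√(2π)))·exp(−(20.3−16.3)²/(2·1.2²)) = 0.332452·exp(-5.55556) = 0.00128523] × [0.280439] = 0.000360429
  L_B = [(1/(1.7·√(2π)))·exp(−(20.3−20.8)²/(2·1.7²)) = 0.234672·exp(-0.04325) = 0.224738] × [0.00218145] = 0.000490254
Prior × likelihood for each component:
  π_A·L_A = 0.71 × 0.000360429 = 0.000255905
  π_B·L_B = 0.29 × 0.000490254 = 0.000142174
Normaliser: 0.000255905 + 0.000142174 = 0.000398079
Responsibility of Setting A: 0.000255905 / 0.000398079 ≈ 0.6429

0.6429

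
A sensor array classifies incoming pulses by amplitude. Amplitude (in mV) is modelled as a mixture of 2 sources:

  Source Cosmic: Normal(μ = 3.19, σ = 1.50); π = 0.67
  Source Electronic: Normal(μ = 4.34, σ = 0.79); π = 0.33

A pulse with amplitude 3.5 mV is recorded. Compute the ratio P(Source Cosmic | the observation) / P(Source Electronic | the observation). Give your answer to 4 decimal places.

Only the two components matter; the odds are (π_i f_i(x)) / (π_j f_j(x)).
Evaluate each component's likelihood at the observed value:
  f_Cosmic = (1/(1.50·√(2π)))·exp(−(3.5−3.19)²/(2·1.50²)) = 0.265962·exp(-0.02136) = 0.260342
  f_Electronic = (1/(0.79·√(2π)))·exp(−(3.5−4.34)²/(2·0.79²)) = 0.504990·exp(-0.56529) = 0.286932
Posterior odds = (π_Cosmic·f_Cosmic) / (π_Electronic·f_Electronic) = (0.67·0.260342) / (0.33·0.286932) = 0.174429 / 0.0946875 ≈ 1.8422

1.8422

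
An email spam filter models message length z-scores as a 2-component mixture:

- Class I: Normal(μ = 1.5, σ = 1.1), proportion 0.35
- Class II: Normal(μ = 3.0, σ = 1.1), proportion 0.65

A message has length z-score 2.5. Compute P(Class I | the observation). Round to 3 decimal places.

0.283

P(component k | x) = π_k·f_k(x) / marginal(x), where marginal(x) = Σ_j π_j·f_j(x).
Normal densities:
  p_I = (1/(1.1·√(2π)))·exp(−(2.5−1.5)²/(2·1.1²)) = 0.362675·exp(-0.41322) = 0.239915
  p_II = (1/(1.1·√(2π)))·exp(−(2.5−3.0)²/(2·1.1²)) = 0.362675·exp(-0.10331) = 0.327079
Unnormalised posteriors:
  π_I·p_I = 0.35 × 0.239915 = 0.0839701
  π_II·p_II = 0.65 × 0.327079 = 0.212601
Normaliser: 0.0839701 + 0.212601 = 0.296571
Responsibility of Class I: 0.0839701 / 0.296571 ≈ 0.283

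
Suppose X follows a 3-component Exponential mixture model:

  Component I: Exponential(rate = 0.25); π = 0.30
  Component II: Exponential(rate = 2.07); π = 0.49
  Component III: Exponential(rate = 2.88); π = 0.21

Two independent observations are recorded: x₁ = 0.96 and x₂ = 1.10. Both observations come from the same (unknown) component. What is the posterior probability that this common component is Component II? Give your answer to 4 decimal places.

The responsibility of component k is π_k f_k(x) divided by Σ_j π_j f_j(x).
Since both observations come from the same component, the likelihood for component k is f_k(x₁)·f_k(x₂).
  f_I = [0.196657] × [0.189893] = 0.0373438
  f_II = [0.283753] × [0.212364] = 0.060259
  f_III = [0.181407] × [0.121213] = 0.0219889
Unnormalised posteriors:
  π_I·f_I = 0.30 × 0.0373438 = 0.0112031
  π_II·f_II = 0.49 × 0.060259 = 0.0295269
  π_III·f_III = 0.21 × 0.0219889 = 0.00461766
Marginal: 0.0112031 + 0.0295269 + 0.00461766 = 0.0453477
Responsibility of Component II: 0.0295269 / 0.0453477 ≈ 0.6511

0.6511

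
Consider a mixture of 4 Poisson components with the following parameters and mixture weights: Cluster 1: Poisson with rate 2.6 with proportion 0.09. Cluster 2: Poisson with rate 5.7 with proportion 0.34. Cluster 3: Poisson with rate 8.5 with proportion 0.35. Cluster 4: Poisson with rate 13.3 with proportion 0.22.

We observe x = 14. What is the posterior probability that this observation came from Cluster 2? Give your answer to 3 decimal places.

0.016

The responsibility of component k is w_k f_k(x) divided by Σ_j w_j f_j(x).
Evaluate each component's likelihood at the observed value:
  p_1 = 5.49608e-07
  p_2 = 0.00146677
  p_3 = 0.0239858
  p_4 = 0.104087
Multiply by the mixture weights:
  w_1·p_1 = 0.09 × 5.49608e-07 = 4.94647e-08
  w_2·p_2 = 0.34 × 0.00146677 = 0.000498701
  w_3·p_3 = 0.35 × 0.0239858 = 0.00839502
  w_4·p_4 = 0.22 × 0.104087 = 0.0228992
Denominator: 4.94647e-08 + 0.000498701 + 0.00839502 + 0.0228992 = 0.031793
Responsibility of Cluster 2: 0.000498701 / 0.031793 ≈ 0.016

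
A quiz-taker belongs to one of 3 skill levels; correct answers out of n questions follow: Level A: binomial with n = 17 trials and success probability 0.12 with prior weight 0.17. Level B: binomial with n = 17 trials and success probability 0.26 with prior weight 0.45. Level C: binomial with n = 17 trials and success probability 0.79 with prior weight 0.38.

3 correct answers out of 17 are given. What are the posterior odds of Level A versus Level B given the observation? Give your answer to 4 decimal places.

Posterior odds = (π_i f_i(x)) / (π_j f_j(x)); the normalising sum cancels.
Binomial probabilities:
  L_A = C(17,3)·0.12^3·0.88^14 = 680·0.001728·0.167016 = 0.19625
  L_B = C(17,3)·0.26^3·0.74^14 = 680·0.017576·0.0147654 = 0.176471
  L_C = C(17,3)·0.79^3·0.21^14 = 680·0.493039·3.24392e-10 = 1.08758e-07
Posterior odds = (π_A·L_A) / (π_B·L_B) = (0.17·0.19625) / (0.45·0.176471) = 0.0333625 / 0.0794119 ≈ 0.4201

0.4201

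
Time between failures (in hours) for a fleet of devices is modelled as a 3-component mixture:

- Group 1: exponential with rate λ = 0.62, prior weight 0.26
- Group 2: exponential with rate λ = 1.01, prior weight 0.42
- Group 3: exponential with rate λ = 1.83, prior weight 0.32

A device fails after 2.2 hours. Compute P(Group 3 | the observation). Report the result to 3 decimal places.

0.107

The responsibility of component k is π_k f_k(x) divided by Σ_j π_j f_j(x).
Component likelihoods at x = 2.2 hours:
  f_1 = 0.62·e^(−0.62·2.2) = 0.62·e^(−1.3640) = 0.158494
  f_2 = 1.01·e^(−1.01·2.2) = 1.01·e^(−2.2220) = 0.109476
  f_3 = 1.83·e^(−1.83·2.2) = 1.83·e^(−4.0260) = 0.0326574
Prior × likelihood for each component:
  π_1·f_1 = 0.26 × 0.158494 = 0.0412086
  π_2·f_2 = 0.42 × 0.109476 = 0.0459799
  π_3·f_3 = 0.32 × 0.0326574 = 0.0104504
Evidence: 0.0412086 + 0.0459799 + 0.0104504 = 0.0976389
P(Group 3 | 2.2 hours) = 0.0104504 / 0.0976389 ≈ 0.107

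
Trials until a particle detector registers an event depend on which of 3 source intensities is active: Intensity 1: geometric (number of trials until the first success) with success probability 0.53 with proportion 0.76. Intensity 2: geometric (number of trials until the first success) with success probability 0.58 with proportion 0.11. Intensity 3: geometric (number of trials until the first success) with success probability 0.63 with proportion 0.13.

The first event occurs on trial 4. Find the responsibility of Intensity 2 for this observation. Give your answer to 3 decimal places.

Posterior ∝ prior × likelihood, so P(k | x) ∝ π_k f_k(x); normalise over all components.
Geometric probabilities:
  f_1 = 0.0550262
  f_2 = 0.042971
  f_3 = 0.0319114
Unnormalised posteriors:
  π_1·f_1 = 0.76 × 0.0550262 = 0.0418199
  π_2·f_2 = 0.11 × 0.042971 = 0.00472681
  π_3·f_3 = 0.13 × 0.0319114 = 0.00414848
Marginal: 0.0418199 + 0.00472681 + 0.00414848 = 0.0506952
So the posterior for Intensity 2 is 0.00472681 / 0.0506952 ≈ 0.093.

0.093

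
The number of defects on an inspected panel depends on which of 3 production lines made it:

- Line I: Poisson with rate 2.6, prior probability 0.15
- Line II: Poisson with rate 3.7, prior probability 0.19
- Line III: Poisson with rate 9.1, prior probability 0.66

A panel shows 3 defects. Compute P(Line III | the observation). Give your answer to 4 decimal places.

0.1135

The responsibility of component k is π_k f_k(x) divided by Σ_j π_j f_j(x).
Component likelihoods at x = 3 defects:
  L_I = e^(−2.6)·2.6^3/3! = 0.217572
  L_II = e^(−3.7)·3.7^3/3! = 0.20872
  L_III = e^(−9.1)·9.1^3/3! = 0.0140247
Weight by the priors:
  π_I·L_I = 0.15 × 0.217572 = 0.0326358
  π_II·L_II = 0.19 × 0.20872 = 0.0396568
  π_III·L_III = 0.66 × 0.0140247 = 0.00925629
Sum: 0.0326358 + 0.0396568 + 0.00925629 = 0.0815489
Responsibility of Line III: 0.00925629 / 0.0815489 ≈ 0.1135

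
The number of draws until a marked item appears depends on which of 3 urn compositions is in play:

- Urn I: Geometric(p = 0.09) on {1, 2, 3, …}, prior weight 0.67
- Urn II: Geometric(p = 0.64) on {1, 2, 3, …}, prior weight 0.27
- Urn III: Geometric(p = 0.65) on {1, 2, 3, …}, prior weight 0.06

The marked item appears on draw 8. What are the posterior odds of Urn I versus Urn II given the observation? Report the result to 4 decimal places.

230.1155

Since P(k|x) ∝ π_k f_k(x), the posterior odds are π_i f_i(x) / (π_j f_j(x)).
Evaluate each component's likelihood at the observed value:
  p_I = 0.09·(1−0.09)^7 = 0.09·0.516761 = 0.0465085
  p_II = 0.64·(1−0.64)^7 = 0.64·0.000783642 = 0.000501531
  p_III = 0.65·(1−0.65)^7 = 0.65·0.000643393 = 0.000418205
Odds = (0.67/0.27) × (0.0465085/0.000501531) = 2.48148 × 92.7331 ≈ 230.1155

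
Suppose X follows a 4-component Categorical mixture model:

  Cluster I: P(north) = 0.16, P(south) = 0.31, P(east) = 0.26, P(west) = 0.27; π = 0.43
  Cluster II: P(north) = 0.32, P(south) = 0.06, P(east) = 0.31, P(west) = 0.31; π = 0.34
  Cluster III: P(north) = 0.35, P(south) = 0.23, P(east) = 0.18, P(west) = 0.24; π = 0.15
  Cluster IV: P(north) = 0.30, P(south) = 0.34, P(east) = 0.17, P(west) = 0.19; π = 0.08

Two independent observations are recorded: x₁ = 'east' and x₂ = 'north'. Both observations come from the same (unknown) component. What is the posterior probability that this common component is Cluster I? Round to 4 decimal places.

Apply Bayes' rule: the posterior for each component is proportional to its prior times its likelihood at x.
Since both observations come from the same component, the likelihood for component k is f_k(x₁)·f_k(x₂).
  L_I = [0.26] × [0.16] = 0.0416
  L_II = [0.31] × [0.32] = 0.0992
  L_III = [0.18] × [0.35] = 0.063
  L_IV = [0.17] × [0.3] = 0.051
Weight by the priors:
  w_I·L_I = 0.43 × 0.0416 = 0.017888
  w_II·L_II = 0.34 × 0.0992 = 0.033728
  w_III·L_III = 0.15 × 0.063 = 0.00945
  w_IV·L_IV = 0.08 × 0.051 = 0.00408
Sum: 0.017888 + 0.033728 + 0.00945 + 0.00408 = 0.065146
So the posterior for Cluster I is 0.017888 / 0.065146 ≈ 0.2746.

0.2746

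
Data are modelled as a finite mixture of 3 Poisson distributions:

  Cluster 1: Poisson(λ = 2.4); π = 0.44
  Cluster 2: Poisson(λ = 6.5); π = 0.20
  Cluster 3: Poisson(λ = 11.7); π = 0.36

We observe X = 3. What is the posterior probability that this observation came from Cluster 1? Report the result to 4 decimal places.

Posterior ∝ prior × likelihood, so P(k | x) ∝ π_k f_k(x); normalise over all components.
Evaluate each component's likelihood at the observed value:
  f_1 = 0.209014
  f_2 = 0.0688137
  f_3 = 0.00221391
Prior × likelihood for each component:
  π_1·f_1 = 0.44 × 0.209014 = 0.0919662
  π_2·f_2 = 0.20 × 0.0688137 = 0.0137627
  π_3·f_3 = 0.36 × 0.00221391 = 0.000797009
Sum: 0.0919662 + 0.0137627 + 0.000797009 = 0.106526
P(Cluster 1 | data) ≈ 0.8633

0.8633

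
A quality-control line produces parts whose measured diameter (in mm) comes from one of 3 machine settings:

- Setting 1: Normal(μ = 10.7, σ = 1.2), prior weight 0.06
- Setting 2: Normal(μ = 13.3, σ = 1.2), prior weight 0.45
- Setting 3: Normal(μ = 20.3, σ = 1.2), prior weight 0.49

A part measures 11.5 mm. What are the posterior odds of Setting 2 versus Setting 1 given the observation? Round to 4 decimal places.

The posterior odds equal the prior odds times the likelihood ratio: (P(Z=i)/P(Z=j))·(f_i(x)/f_j(x)).
Evaluate each component's likelihood at the observed value:
  p_1 = 0.266207
  p_2 = 0.107931
  p_3 = 6.98285e-13
Posterior odds = (P(Z=2)·p_2) / (P(Z=1)·p_1) = (0.45·0.107931) / (0.06·0.266207) = 0.0485691 / 0.0159724 ≈ 3.0408

3.0408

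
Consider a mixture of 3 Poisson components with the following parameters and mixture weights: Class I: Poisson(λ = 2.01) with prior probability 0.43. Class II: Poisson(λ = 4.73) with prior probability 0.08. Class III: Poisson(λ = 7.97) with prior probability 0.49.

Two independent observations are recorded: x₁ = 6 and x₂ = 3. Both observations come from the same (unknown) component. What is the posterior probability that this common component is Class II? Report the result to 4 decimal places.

The responsibility of component k is w_k f_k(x) divided by Σ_j w_j f_j(x).
Since both observations come from the same component, the likelihood for component k is f_k(x₁)·f_k(x₂).
  p_I = [0.0122719] × [0.181345] = 0.00222545
  p_II = [0.137284] × [0.155675] = 0.0213718
  p_III = [0.123052] × [0.0291673] = 0.00358911
Prior × likelihood for each component:
  w_I·p_I = 0.43 × 0.00222545 = 0.000956942
  w_II·p_II = 0.08 × 0.0213718 = 0.00170974
  w_III·p_III = 0.49 × 0.00358911 = 0.00175867
Denominator: 0.000956942 + 0.00170974 + 0.00175867 = 0.00442535
Responsibility of Class II: 0.00170974 / 0.00442535 ≈ 0.3864

0.3864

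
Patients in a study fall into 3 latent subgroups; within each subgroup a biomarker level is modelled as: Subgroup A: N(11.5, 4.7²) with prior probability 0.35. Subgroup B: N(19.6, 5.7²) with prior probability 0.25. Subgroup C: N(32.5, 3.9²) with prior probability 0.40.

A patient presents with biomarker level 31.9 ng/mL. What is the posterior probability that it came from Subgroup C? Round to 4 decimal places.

P(component k | x) = P(Z=k)·f_k(x) / marginal(x), where marginal(x) = Σ_j P(Z=j)·f_j(x).
Normal densities:
  L_A = (1/(4.7·√(2π)))·exp(−(31.9−11.5)²/(2·4.7²)) = 0.084881·exp(-9.41965) = 6.88512e-06
  L_B = (1/(5.7·√(2π)))·exp(−(31.9−19.6)²/(2·5.7²)) = 0.069990·exp(-2.32825) = 0.00682161
  L_C = (1/(3.9·√(2π)))·exp(−(31.9−32.5)²/(2·3.9²)) = 0.102293·exp(-0.01183) = 0.101089
Prior × likelihood for each component:
  P(Z=A)·L_A = 0.35 × 6.88512e-06 = 2.40979e-06
  P(Z=B)·L_B = 0.25 × 0.00682161 = 0.0017054
  P(Z=C)·L_C = 0.40 × 0.101089 = 0.0404358
Evidence: 2.40979e-06 + 0.0017054 + 0.0404358 = 0.0421436
P(Subgroup C | 31.9 ng/mL) ≈ 0.9595

0.9595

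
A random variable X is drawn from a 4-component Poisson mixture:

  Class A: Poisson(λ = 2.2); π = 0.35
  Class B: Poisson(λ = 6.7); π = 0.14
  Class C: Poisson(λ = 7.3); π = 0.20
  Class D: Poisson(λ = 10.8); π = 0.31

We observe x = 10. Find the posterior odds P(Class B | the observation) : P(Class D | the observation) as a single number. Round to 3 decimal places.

The posterior odds equal the prior odds times the likelihood ratio: (π_i/π_j)·(f_i(x)/f_j(x)).
Evaluate each component's likelihood at the observed value:
  L_A = 8.10991e-05
  L_B = 0.0618318
  L_C = 0.0800048
  L_D = 0.121365
Odds = (0.14/0.31) × (0.0618318/0.121365) = 0.451613 × 0.509469 ≈ 0.230

0.230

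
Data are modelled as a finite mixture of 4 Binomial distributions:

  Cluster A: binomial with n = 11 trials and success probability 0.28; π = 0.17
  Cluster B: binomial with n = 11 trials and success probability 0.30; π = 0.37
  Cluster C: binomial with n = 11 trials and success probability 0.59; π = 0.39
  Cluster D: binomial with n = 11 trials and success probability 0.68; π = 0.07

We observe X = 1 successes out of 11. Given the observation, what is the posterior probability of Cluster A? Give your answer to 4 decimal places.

0.3601

P(component k | x) = π_k·f_k(x) / marginal(x), where marginal(x) = Σ_j π_j·f_j(x).
Component likelihoods at x = 1 successes out of 11:
  L_A = C(11,1)·0.28^1·0.72^10 = 11·0.28·0.0374391 = 0.115312
  L_B = C(11,1)·0.30^1·0.70^10 = 11·0.3·0.0282475 = 0.0932168
  L_C = C(11,1)·0.59^1·0.41^10 = 11·0.59·0.000134227 = 0.000871131
  L_D = C(11,1)·0.68^1·0.32^10 = 11·0.68·1.1259e-05 = 8.42173e-05
Multiply by the mixture weights:
  π_A·L_A = 0.17 × 0.115312 = 0.0196031
  π_B·L_B = 0.37 × 0.0932168 = 0.0344902
  π_C·L_C = 0.39 × 0.000871131 = 0.000339741
  π_D·L_D = 0.07 × 8.42173e-05 = 5.89521e-06
Evidence: 0.0196031 + 0.0344902 + 0.000339741 + 5.89521e-06 = 0.054439
P(Cluster A | 1 successes out of 11) ≈ 0.3601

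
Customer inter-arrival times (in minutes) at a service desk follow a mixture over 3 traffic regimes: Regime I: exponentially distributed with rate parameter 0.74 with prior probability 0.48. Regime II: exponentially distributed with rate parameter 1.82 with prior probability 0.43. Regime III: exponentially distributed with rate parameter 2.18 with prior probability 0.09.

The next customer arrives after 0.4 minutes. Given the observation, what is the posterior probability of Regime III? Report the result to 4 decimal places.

0.1133

P(component k | x) = w_k·f_k(x) / marginal(x), where marginal(x) = Σ_j w_j·f_j(x).
Evaluate each component's likelihood at the observed value:
  f_I = 0.550403
  f_II = 0.87883
  f_III = 0.91149
Multiply by the mixture weights:
  w_I·f_I = 0.48 × 0.550403 = 0.264193
  w_II·f_II = 0.43 × 0.87883 = 0.377897
  w_III·f_III = 0.09 × 0.91149 = 0.0820341
Sum: 0.264193 + 0.377897 + 0.0820341 = 0.724124
Responsibility of Regime III: 0.0820341 / 0.724124 ≈ 0.1133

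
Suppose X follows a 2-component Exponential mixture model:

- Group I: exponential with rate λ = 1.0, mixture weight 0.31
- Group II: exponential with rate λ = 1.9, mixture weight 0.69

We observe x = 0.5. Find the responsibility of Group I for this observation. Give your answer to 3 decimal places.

Apply Bayes' rule: the posterior for each component is proportional to its prior times its likelihood at x.
Exponential densities:
  L_I = 0.606531
  L_II = 0.734808
Multiply by the mixture weights:
  P(Z=I)·L_I = 0.31 × 0.606531 = 0.188025
  P(Z=II)·L_II = 0.69 × 0.734808 = 0.507017
Sum: 0.188025 + 0.507017 = 0.695042
P(Group I | the observation) = 0.188025 / 0.695042 ≈ 0.271

0.271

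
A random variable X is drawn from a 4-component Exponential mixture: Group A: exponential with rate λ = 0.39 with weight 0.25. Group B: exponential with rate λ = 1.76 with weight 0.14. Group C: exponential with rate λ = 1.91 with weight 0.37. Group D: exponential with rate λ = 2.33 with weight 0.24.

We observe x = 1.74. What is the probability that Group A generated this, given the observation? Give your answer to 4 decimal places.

0.5144

Posterior ∝ prior × likelihood, so P(k | x) ∝ w_k f_k(x); normalise over all components.
Evaluate each component's likelihood at the observed value:
  f_A = 0.39·e^(−0.39·1.74) = 0.39·e^(−0.6786) = 0.197857
  f_B = 1.76·e^(−1.76·1.74) = 1.76·e^(−3.0624) = 0.0823245
  f_C = 1.91·e^(−1.91·1.74) = 1.91·e^(−3.3234) = 0.0688175
  f_D = 2.33·e^(−2.33·1.74) = 2.33·e^(−4.0542) = 0.040424
Weight by the priors:
  w_A·f_A = 0.25 × 0.197857 = 0.0494644
  w_B·f_B = 0.14 × 0.0823245 = 0.0115254
  w_C·f_C = 0.37 × 0.0688175 = 0.0254625
  w_D·f_D = 0.24 × 0.040424 = 0.00970176
Denominator: 0.0494644 + 0.0115254 + 0.0254625 + 0.00970176 = 0.096154
So the posterior for Group A is 0.0494644 / 0.096154 ≈ 0.5144.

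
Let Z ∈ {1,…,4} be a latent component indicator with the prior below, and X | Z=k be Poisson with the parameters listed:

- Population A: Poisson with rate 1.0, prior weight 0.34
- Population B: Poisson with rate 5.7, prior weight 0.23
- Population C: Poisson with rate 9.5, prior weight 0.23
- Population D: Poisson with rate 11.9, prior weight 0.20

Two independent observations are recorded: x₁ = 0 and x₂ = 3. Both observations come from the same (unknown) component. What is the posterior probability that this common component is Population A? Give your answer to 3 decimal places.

0.990

The responsibility of component k is w_k f_k(x) divided by Σ_j w_j f_j(x).
Since both observations come from the same component, the likelihood for component k is f_k(x₁)·f_k(x₂).
  f_A = [e^(−1.0)·1.0^0/0! = 0.367879] × [0.0613132] = 0.0225559
  f_B = [e^(−5.7)·5.7^0/0! = 0.00334597] × [0.103275] = 0.000345554
  f_C = [e^(−9.5)·9.5^0/0! = 7.48518e-05] × [0.010696] = 8.00616e-07
  f_D = [e^(−11.9)·11.9^0/0! = 6.7904e-06] × [0.00190715] = 1.29503e-08
Prior × likelihood for each component:
  w_A·f_A = 0.34 × 0.0225559 = 0.007669
  w_B·f_B = 0.23 × 0.000345554 = 7.94775e-05
  w_C·f_C = 0.23 × 8.00616e-07 = 1.84142e-07
  w_D·f_D = 0.20 × 1.29503e-08 = 2.59007e-09
Evidence: 0.007669 + 7.94775e-05 + 1.84142e-07 + 2.59007e-09 = 0.00774866
P(Population A | x) = 0.007669 / 0.00774866 ≈ 0.990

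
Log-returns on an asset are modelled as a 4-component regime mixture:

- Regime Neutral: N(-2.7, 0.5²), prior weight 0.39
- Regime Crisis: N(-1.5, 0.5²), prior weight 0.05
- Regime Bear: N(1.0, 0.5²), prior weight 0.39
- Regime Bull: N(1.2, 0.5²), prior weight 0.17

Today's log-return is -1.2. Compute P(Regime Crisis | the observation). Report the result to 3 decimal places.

P(component k | x) = w_k·f_k(x) / marginal(x), where marginal(x) = Σ_j w_j·f_j(x).
Evaluate each component's likelihood at the observed value:
  L_Neutral = (1/(0.5·√(2π)))·exp(−(-1.2−-2.7)²/(2·0.5²)) = 0.797885·exp(-4.50000) = 0.0088637
  L_Crisis = (1/(0.5·√(2π)))·exp(−(-1.2−-1.5)²/(2·0.5²)) = 0.797885·exp(-0.18000) = 0.666449
  L_Bear = (1/(0.5·√(2π)))·exp(−(-1.2−1.0)²/(2·0.5²)) = 0.797885·exp(-9.68000) = 4.98849e-05
  L_Bull = (1/(0.5·√(2π)))·exp(−(-1.2−1.2)²/(2·0.5²)) = 0.797885·exp(-11.52000) = 7.9226e-06
Weight by the priors:
  w_Neutral·L_Neutral = 0.39 × 0.0088637 = 0.00345684
  w_Crisis·L_Crisis = 0.05 × 0.666449 = 0.0333225
  w_Bear·L_Bear = 0.39 × 4.98849e-05 = 1.94551e-05
  w_Bull·L_Bull = 0.17 × 7.9226e-06 = 1.34684e-06
Marginal: 0.00345684 + 0.0333225 + 1.94551e-05 + 1.34684e-06 = 0.0368001
P(Regime Crisis | the observation) ≈ 0.905

0.905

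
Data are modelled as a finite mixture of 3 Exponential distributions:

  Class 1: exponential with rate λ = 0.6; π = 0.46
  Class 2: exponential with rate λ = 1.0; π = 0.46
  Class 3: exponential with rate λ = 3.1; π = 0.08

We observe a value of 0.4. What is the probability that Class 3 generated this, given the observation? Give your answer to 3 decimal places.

Posterior ∝ prior × likelihood, so P(k | x) ∝ π_k f_k(x); normalise over all components.
Component likelihoods at x = 0.4:
  L_1 = 0.6·e^(−0.6·0.4) = 0.6·e^(−0.2400) = 0.471977
  L_2 = 1.0·e^(−1.0·0.4) = 1.0·e^(−0.4000) = 0.67032
  L_3 = 3.1·e^(−3.1·0.4) = 3.1·e^(−1.2400) = 0.897091
Multiply by the mixture weights:
  π_1·L_1 = 0.46 × 0.471977 = 0.217109
  π_2·L_2 = 0.46 × 0.67032 = 0.308347
  π_3·L_3 = 0.08 × 0.897091 = 0.0717673
Marginal: 0.217109 + 0.308347 + 0.0717673 = 0.597224
So the posterior for Class 3 is 0.0717673 / 0.597224 ≈ 0.120.

0.120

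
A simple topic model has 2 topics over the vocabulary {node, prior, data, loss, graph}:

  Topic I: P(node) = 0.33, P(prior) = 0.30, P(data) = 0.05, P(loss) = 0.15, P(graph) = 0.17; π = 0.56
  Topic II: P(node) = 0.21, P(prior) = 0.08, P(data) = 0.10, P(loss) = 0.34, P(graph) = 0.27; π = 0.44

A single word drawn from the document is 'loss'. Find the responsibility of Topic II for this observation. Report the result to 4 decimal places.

0.6404

Apply Bayes' rule: the posterior for each component is proportional to its prior times its likelihood at x.
Component likelihoods at x = 'loss':
  L_I = P(loss | comp) = 0.15
  L_II = P(loss | comp) = 0.34
Prior × likelihood for each component:
  π_I·L_I = 0.56 × 0.15 = 0.084
  π_II·L_II = 0.44 × 0.34 = 0.1496
Denominator: 0.084 + 0.1496 = 0.2336
So the posterior for Topic II is 0.1496 / 0.2336 ≈ 0.6404.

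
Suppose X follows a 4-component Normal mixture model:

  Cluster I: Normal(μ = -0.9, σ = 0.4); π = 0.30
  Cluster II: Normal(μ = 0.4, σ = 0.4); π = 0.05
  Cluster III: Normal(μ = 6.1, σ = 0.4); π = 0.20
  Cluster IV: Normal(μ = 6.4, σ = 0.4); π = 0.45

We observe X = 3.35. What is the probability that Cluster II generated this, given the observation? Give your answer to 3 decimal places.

0.007

P(component k | x) = π_k·f_k(x) / marginal(x), where marginal(x) = Σ_j π_j·f_j(x).
Component likelihoods at x = 3.35:
  f_I = (1/(0.4·√(2π)))·exp(−(3.35−-0.9)²/(2·0.4²)) = 0.997356·exp(-56.44531) = 3.05466e-25
  f_II = (1/(0.4·√(2π)))·exp(−(3.35−0.4)²/(2·0.4²)) = 0.997356·exp(-27.19531) = 1.54197e-12
  f_III = (1/(0.4·√(2π)))·exp(−(3.35−6.1)²/(2·0.4²)) = 0.997356·exp(-23.63281) = 5.43563e-11
  f_IV = (1/(0.4·√(2π)))·exp(−(3.35−6.4)²/(2·0.4²)) = 0.997356·exp(-29.07031) = 2.36469e-13
Multiply by the mixture weights:
  π_I·f_I = 0.30 × 3.05466e-25 = 9.16397e-26
  π_II·f_II = 0.05 × 1.54197e-12 = 7.70985e-14
  π_III·f_III = 0.20 × 5.43563e-11 = 1.08713e-11
  π_IV·f_IV = 0.45 × 2.36469e-13 = 1.06411e-13
Normaliser: 9.16397e-26 + 7.70985e-14 + 1.08713e-11 + 1.06411e-13 = 1.10548e-11
So the posterior for Cluster II is 7.70985e-14 / 1.10548e-11 ≈ 0.007.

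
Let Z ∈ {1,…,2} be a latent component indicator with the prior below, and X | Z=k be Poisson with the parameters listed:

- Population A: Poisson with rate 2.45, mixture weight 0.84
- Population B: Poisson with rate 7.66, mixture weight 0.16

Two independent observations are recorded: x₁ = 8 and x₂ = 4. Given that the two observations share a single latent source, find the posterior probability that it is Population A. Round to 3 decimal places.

0.168

P(component k | x) = P(Z=k)·f_k(x) / marginal(x), where marginal(x) = Σ_j P(Z=j)·f_j(x).
Since both observations come from the same component, the likelihood for component k is f_k(x₁)·f_k(x₂).
  f_A = [e^(−2.45)·2.45^8/8! = 0.00277835] × [0.129548] = 0.00035993
  f_B = [e^(−7.66)·7.66^8/8! = 0.138552] × [0.0676096] = 0.00936746
Prior × likelihood for each component:
  P(Z=A)·f_A = 0.84 × 0.00035993 = 0.000302341
  P(Z=B)·f_B = 0.16 × 0.00936746 = 0.00149879
Evidence: 0.000302341 + 0.00149879 = 0.00180114
Responsibility of Population A: 0.000302341 / 0.00180114 ≈ 0.168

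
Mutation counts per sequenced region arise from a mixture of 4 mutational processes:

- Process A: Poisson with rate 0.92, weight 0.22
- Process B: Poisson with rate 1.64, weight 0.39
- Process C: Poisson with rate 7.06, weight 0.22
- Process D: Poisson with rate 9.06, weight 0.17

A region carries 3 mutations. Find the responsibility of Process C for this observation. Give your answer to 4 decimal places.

Apply Bayes' rule: the posterior for each component is proportional to its prior times its likelihood at x.
Component likelihoods at x = 3 mutations:
  f_A = 0.0517203
  f_B = 0.142606
  f_C = 0.0503667
  f_D = 0.0144054
Multiply by the mixture weights:
  P(Z=A)·f_A = 0.22 × 0.0517203 = 0.0113785
  P(Z=B)·f_B = 0.39 × 0.142606 = 0.0556163
  P(Z=C)·f_C = 0.22 × 0.0503667 = 0.0110807
  P(Z=D)·f_D = 0.17 × 0.0144054 = 0.00244892
Sum: 0.0113785 + 0.0556163 + 0.0110807 + 0.00244892 = 0.0805244
P(Process C | the observation) = 0.0110807 / 0.0805244 ≈ 0.1376

0.1376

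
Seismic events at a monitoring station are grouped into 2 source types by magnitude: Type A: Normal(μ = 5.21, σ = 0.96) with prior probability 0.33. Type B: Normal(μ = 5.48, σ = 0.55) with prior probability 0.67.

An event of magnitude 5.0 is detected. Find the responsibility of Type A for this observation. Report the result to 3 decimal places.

P(component k | x) = P(Z=k)·f_k(x) / marginal(x), where marginal(x) = Σ_j P(Z=j)·f_j(x).
Component likelihoods at x = 5.0:
  L_A = (1/(0.96·√(2π)))·exp(−(5.0−5.21)²/(2·0.96²)) = 0.415565·exp(-0.02393) = 0.40574
  L_B = (1/(0.55·√(2π)))·exp(−(5.0−5.48)²/(2·0.55²)) = 0.725350·exp(-0.38083) = 0.495629
Unnormalised posteriors:
  P(Z=A)·L_A = 0.33 × 0.40574 = 0.133894
  P(Z=B)·L_B = 0.67 × 0.495629 = 0.332071
Evidence: 0.133894 + 0.332071 = 0.465966
So the posterior for Type A is 0.133894 / 0.465966 ≈ 0.287.

0.287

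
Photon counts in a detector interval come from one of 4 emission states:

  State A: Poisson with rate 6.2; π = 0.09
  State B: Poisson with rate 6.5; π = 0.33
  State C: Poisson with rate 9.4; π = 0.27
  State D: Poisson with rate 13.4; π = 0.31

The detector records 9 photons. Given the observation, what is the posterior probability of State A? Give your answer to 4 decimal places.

0.0771

P(component k | x) = π_k·f_k(x) / marginal(x), where marginal(x) = Σ_j π_j·f_j(x).
Component likelihoods at x = 9 photons:
  L_A = 0.0757071
  L_B = 0.085811
  L_C = 0.130623
  L_D = 0.0581613
Multiply by the mixture weights:
  π_A·L_A = 0.09 × 0.0757071 = 0.00681364
  π_B·L_B = 0.33 × 0.085811 = 0.0283176
  π_C·L_C = 0.27 × 0.130623 = 0.0352682
  π_D·L_D = 0.31 × 0.0581613 = 0.01803
Normaliser: 0.00681364 + 0.0283176 + 0.0352682 + 0.01803 = 0.0884295
Responsibility of State A: 0.00681364 / 0.0884295 ≈ 0.0771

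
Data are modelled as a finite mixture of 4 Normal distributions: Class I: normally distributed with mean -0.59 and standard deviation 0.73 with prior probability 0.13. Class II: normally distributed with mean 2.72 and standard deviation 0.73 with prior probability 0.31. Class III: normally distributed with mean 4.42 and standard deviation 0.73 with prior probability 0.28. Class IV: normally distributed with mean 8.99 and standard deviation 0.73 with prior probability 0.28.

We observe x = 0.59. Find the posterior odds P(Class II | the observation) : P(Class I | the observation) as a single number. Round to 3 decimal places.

Since P(k|x) ∝ w_k f_k(x), the posterior odds are w_i f_i(x) / (w_j f_j(x)).
Component likelihoods at x = 0.59:
  f_I = (1/(0.73·√(2π)))·exp(−(0.59−-0.59)²/(2·0.73²)) = 0.546496·exp(-1.30644) = 0.147982
  f_II = (1/(0.73·√(2π)))·exp(−(0.59−2.72)²/(2·0.73²)) = 0.546496·exp(-4.25680) = 0.0077425
  f_III = (1/(0.73·√(2π)))·exp(−(0.59−4.42)²/(2·0.73²)) = 0.546496·exp(-13.76328) = 5.75801e-07
  f_IV = (1/(0.73·√(2π)))·exp(−(0.59−8.99)²/(2·0.73²)) = 0.546496·exp(-66.20379) = 9.6749e-30
0.00240018 / 0.0192377 ≈ 0.125

0.125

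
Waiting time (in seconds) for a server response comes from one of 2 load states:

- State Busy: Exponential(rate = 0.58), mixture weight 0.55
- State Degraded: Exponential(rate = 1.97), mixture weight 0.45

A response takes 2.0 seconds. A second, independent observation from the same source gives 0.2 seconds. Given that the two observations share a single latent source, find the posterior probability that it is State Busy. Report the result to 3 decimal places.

0.693

P(component k | x) = π_k·f_k(x) / marginal(x), where marginal(x) = Σ_j π_j·f_j(x).
Since both observations come from the same component, the likelihood for component k is f_k(x₁)·f_k(x₂).
  f_Busy = [0.58·e^(−0.58·2.0) = 0.58·e^(−1.1600) = 0.181822] × [0.516476] = 0.0939066
  f_Degraded = [1.97·e^(−1.97·2.0) = 1.97·e^(−3.9400) = 0.038313] × [1.32848] = 0.0508979
Prior × likelihood for each component:
  π_Busy·f_Busy = 0.55 × 0.0939066 = 0.0516486
  π_Degraded·f_Degraded = 0.45 × 0.0508979 = 0.0229041
Normaliser: 0.0516486 + 0.0229041 = 0.0745527
Responsibility of State Busy: 0.0516486 / 0.0745527 ≈ 0.693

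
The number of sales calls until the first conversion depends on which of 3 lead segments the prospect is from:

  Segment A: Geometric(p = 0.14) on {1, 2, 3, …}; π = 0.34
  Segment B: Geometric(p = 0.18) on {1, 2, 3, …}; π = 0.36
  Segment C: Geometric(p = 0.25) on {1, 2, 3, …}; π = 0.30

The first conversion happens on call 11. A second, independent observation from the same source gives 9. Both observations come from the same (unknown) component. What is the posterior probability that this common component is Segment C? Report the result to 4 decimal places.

The responsibility of component k is π_k f_k(x) divided by Σ_j π_j f_j(x).
Since both observations come from the same component, the likelihood for component k is f_k(x₁)·f_k(x₂).
  L_A = [0.14·(1−0.14)^10 = 0.14·0.221302 = 0.0309822] × [0.0418905] = 0.00129786
  L_B = [0.18·(1−0.18)^10 = 0.18·0.137448 = 0.0247406] × [0.0367945] = 0.000910321
  L_C = [0.25·(1−0.25)^10 = 0.25·0.0563135 = 0.0140784] × [0.0250282] = 0.000352357
Multiply by the mixture weights:
  π_A·L_A = 0.34 × 0.00129786 = 0.000441273
  π_B·L_B = 0.36 × 0.000910321 = 0.000327715
  π_C·L_C = 0.30 × 0.000352357 = 0.000105707
Normaliser: 0.000441273 + 0.000327715 + 0.000105707 = 0.000874695
Responsibility of Segment C: 0.000105707 / 0.000874695 ≈ 0.1209

0.1209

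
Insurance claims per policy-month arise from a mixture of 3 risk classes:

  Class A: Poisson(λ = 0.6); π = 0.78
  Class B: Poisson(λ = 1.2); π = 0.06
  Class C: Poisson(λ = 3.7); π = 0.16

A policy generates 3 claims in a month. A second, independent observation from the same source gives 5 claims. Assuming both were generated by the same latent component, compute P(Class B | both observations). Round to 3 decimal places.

0.007

Posterior ∝ prior × likelihood, so P(k | x) ∝ π_k f_k(x); normalise over all components.
Since both observations come from the same component, the likelihood for component k is f_k(x₁)·f_k(x₂).
  p_A = [e^(−0.6)·0.6^3/3! = 0.0197572] × [0.00035563] = 7.02626e-06
  p_B = [e^(−1.2)·1.2^3/3! = 0.0867439] × [0.00624556] = 0.000541765
  p_C = [e^(−3.7)·3.7^3/3! = 0.20872] × [0.142869] = 0.0298196
Weight by the priors:
  π_A·p_A = 0.78 × 7.02626e-06 = 5.48048e-06
  π_B·p_B = 0.06 × 0.000541765 = 3.25059e-05
  π_C·p_C = 0.16 × 0.0298196 = 0.00477114
Marginal: 5.48048e-06 + 3.25059e-05 + 0.00477114 = 0.00480913
Responsibility of Class B: 3.25059e-05 / 0.00480913 ≈ 0.007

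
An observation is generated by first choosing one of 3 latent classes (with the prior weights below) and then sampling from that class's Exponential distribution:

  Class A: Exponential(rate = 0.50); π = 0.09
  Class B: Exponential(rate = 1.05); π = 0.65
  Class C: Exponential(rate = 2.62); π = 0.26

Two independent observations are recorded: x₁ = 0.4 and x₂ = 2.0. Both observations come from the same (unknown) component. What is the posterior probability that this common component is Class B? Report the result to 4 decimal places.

By Bayes' theorem, P(k | x) = P(Z=k) f_k(x) / Σ_j P(Z=j) f_j(x).
Since both observations come from the same component, the likelihood for component k is f_k(x₁)·f_k(x₂).
  p_A = [0.50·e^(−0.50·0.4) = 0.50·e^(−0.2000) = 0.409365] × [0.18394] = 0.0752986
  p_B = [1.05·e^(−1.05·0.4) = 1.05·e^(−0.4200) = 0.689899] × [0.128579] = 0.0887067
  p_C = [2.62·e^(−2.62·0.4) = 2.62·e^(−1.0480) = 0.918672] × [0.0138867] = 0.0127573
Prior × likelihood for each component:
  P(Z=A)·p_A = 0.09 × 0.0752986 = 0.00677687
  P(Z=B)·p_B = 0.65 × 0.0887067 = 0.0576594
  P(Z=C)·p_C = 0.26 × 0.0127573 = 0.0033169
Sum: 0.00677687 + 0.0576594 + 0.0033169 = 0.0677531
P(Class B | data) ≈ 0.8510

0.8510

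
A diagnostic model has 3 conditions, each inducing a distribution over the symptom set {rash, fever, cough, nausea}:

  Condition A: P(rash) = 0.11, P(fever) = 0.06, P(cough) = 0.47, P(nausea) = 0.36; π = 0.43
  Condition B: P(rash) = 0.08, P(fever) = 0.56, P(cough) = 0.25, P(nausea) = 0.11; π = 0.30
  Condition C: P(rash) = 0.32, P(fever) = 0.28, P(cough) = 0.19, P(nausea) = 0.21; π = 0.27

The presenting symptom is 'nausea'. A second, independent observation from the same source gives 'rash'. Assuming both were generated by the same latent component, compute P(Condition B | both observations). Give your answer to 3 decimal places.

Apply Bayes' rule: the posterior for each component is proportional to its prior times its likelihood at x.
Since both observations come from the same component, the likelihood for component k is f_k(x₁)·f_k(x₂).
  f_A = [0.36] × [0.11] = 0.0396
  f_B = [0.11] × [0.08] = 0.0088
  f_C = [0.21] × [0.32] = 0.0672
Weight by the priors:
  P(Z=A)·f_A = 0.43 × 0.0396 = 0.017028
  P(Z=B)·f_B = 0.30 × 0.0088 = 0.00264
  P(Z=C)·f_C = 0.27 × 0.0672 = 0.018144
Sum: 0.017028 + 0.00264 + 0.018144 = 0.037812
So the posterior for Condition B is 0.00264 / 0.037812 ≈ 0.070.

0.070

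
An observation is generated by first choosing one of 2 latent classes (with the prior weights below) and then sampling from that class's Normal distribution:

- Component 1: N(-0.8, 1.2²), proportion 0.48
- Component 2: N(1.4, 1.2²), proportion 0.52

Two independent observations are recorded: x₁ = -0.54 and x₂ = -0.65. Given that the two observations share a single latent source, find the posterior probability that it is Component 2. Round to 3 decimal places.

P(component k | x) = π_k·f_k(x) / marginal(x), where marginal(x) = Σ_j π_j·f_j(x).
Since both observations come from the same component, the likelihood for component k is f_k(x₁)·f_k(x₂).
  f_1 = [0.324739] × [0.329865] = 0.10712
  f_2 = [0.0899892] × [0.0772691] = 0.00695338
Weight by the priors:
  π_1·f_1 = 0.48 × 0.10712 = 0.0514176
  π_2·f_2 = 0.52 × 0.00695338 = 0.00361576
Sum: 0.0514176 + 0.00361576 = 0.0550334
P(Component 2 | x₁, x₂) ≈ 0.066

0.066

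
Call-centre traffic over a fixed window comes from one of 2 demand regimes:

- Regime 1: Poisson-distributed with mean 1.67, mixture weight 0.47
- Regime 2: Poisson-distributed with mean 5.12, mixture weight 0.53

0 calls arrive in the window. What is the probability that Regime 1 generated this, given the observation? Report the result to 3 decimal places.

0.965

By Bayes' theorem, P(k | x) = π_k f_k(x) / Σ_j π_j f_j(x).
Component likelihoods at x = 0 calls:
  f_1 = 0.188247
  f_2 = 0.00597602
Multiply by the mixture weights:
  π_1·f_1 = 0.47 × 0.188247 = 0.0884761
  π_2·f_2 = 0.53 × 0.00597602 = 0.00316729
Normaliser: 0.0884761 + 0.00316729 = 0.0916434
P(Regime 1 | data) ≈ 0.965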